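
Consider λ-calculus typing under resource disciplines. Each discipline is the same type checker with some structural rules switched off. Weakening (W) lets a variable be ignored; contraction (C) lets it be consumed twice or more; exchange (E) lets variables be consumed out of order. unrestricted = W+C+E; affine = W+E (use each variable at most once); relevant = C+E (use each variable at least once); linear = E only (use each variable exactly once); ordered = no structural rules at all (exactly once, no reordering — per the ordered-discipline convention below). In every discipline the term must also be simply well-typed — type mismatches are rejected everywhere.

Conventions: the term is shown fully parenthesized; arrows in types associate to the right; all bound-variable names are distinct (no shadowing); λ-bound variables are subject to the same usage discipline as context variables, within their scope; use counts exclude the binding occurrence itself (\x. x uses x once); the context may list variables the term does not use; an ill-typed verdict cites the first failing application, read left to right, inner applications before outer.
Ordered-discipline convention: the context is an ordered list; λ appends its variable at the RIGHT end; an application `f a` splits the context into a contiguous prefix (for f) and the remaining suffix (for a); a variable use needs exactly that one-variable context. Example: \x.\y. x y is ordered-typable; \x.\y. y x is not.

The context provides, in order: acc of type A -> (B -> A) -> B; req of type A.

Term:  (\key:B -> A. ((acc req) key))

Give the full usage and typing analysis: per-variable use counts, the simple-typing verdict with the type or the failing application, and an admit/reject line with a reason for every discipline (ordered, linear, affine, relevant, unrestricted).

counts: acc: 1, req: 1, key (bound): 1
left-to-right use order: acc, req, key
typing: well-typed — term : (B -> A) -> B
ordered: ✓, one use each (acc, req, key); ordered split holds
linear: ✓, single use per variable (acc, req, key)
affine: ✓, none of acc, req, key used more than once
relevant: ✓, acc, req, key: all used, weakening unneeded
unrestricted: ✓, well-typed at (B -> A) -> B; no restrictions here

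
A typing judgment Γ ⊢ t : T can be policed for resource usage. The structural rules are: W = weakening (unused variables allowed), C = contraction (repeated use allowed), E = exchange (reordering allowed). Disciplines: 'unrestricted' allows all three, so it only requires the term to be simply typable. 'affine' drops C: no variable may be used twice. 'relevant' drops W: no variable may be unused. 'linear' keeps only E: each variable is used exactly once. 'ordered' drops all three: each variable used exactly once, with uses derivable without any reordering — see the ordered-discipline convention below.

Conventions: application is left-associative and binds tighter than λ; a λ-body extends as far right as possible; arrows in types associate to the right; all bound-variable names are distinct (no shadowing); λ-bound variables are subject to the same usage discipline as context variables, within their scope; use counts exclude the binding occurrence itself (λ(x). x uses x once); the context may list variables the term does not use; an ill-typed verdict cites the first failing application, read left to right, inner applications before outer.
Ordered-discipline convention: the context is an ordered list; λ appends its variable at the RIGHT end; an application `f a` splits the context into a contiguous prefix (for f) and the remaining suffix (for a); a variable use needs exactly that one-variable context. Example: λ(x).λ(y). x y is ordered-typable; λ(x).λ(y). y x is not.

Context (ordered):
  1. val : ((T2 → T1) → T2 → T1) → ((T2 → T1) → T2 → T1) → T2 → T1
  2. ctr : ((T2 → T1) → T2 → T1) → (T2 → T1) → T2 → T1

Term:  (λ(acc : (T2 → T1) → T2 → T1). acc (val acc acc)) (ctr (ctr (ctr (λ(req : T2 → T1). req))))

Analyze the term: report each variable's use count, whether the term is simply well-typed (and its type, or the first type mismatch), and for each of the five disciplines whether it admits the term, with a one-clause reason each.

usage: val: 1; ctr: 3; acc [bound]: 3; req [bound]: 1
left-to-right use order: acc, val, acc, acc, ctr, ctr, ctr, req
typing: the term checks, with type T2 → T1
ordered: ✗, ctr ×3, acc ×3 used more than once (contraction)
linear: ✗, ctr ×3, acc ×3 used more than once (contraction)
affine: ✗, ctr ×3, acc ×3 used more than once (contraction)
relevant: ✓, none of val, ctr, acc, req goes unused
unrestricted: ✓, well-typed at T2 → T1; no restrictions here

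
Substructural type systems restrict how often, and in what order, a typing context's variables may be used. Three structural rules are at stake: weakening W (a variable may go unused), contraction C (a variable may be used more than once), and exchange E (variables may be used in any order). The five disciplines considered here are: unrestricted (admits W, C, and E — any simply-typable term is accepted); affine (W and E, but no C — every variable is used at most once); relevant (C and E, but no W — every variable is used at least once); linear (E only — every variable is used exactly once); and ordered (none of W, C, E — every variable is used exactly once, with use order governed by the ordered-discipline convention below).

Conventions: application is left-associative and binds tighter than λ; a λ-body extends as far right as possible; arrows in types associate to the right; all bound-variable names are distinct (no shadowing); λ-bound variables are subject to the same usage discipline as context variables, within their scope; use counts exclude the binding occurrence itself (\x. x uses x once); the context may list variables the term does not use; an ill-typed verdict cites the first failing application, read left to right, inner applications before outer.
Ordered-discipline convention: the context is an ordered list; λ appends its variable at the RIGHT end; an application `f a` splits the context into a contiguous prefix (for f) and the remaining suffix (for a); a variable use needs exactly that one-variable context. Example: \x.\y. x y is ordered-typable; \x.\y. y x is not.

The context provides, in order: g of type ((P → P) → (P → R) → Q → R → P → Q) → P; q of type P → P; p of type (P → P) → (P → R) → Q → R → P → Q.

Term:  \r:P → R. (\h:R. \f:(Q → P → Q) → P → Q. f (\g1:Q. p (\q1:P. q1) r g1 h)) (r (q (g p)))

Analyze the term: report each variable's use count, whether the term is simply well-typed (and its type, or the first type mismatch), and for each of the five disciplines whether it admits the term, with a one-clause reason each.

variable uses: g: 1; q: 1; p: 2; r [bound]: 2; h [bound]: 1; f [bound]: 1; g1 [bound]: 1; q1 [bound]: 1
left-to-right use order: f, p, q1, r, g1, h, r, q, g, p
typing: well-typed at (P → R) → ((Q → P → Q) → P → Q) → P → Q
ordered: ✗ — needs contraction — p ×2, r ×2
linear: ✗ — needs contraction — p ×2, r ×2
affine: ✗ — needs contraction — p ×2, r ×2
relevant: ✓ — none of g, q, p, r, h, f, g1, q1 goes unused
unrestricted: ✓ — typability at (P → R) → ((Q → P → Q) → P → Q) → P → Q is all that's needed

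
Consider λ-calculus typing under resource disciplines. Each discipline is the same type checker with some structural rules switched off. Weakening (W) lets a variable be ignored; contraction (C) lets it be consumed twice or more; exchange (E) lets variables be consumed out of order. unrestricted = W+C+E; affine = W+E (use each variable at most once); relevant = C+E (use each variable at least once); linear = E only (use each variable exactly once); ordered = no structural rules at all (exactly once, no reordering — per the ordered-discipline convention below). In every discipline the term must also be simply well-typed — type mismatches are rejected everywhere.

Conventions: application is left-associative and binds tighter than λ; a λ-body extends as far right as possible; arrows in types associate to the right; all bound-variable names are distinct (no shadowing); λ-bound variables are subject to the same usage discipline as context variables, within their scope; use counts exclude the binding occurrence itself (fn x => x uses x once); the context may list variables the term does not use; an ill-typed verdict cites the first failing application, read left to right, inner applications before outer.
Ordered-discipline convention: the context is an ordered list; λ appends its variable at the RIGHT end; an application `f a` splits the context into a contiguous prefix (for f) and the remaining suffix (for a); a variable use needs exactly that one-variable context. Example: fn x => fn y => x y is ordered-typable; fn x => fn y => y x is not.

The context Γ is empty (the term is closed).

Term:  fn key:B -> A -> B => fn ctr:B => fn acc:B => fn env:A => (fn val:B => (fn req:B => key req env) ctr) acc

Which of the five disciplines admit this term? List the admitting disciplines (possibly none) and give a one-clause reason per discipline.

admitting disciplines: affine, unrestricted
use counts: key [bound]=1; ctr [bound]=1; acc [bound]=1; env [bound]=1; val [bound]=0; req [bound]=1
left-to-right use order: key, req, env, ctr, acc
typing: ✓ — (B -> A -> B) -> B -> B -> A -> B
ordered ✗ (val never used (weakening))
linear ✗ (val never used (weakening))
affine ✓ (no duplicate uses among key, ctr, acc, env, val, req)
relevant ✗ (val never used (weakening))
unrestricted ✓ (simply typable at (B -> A -> B) -> B -> B -> A -> B; W, C, E all held)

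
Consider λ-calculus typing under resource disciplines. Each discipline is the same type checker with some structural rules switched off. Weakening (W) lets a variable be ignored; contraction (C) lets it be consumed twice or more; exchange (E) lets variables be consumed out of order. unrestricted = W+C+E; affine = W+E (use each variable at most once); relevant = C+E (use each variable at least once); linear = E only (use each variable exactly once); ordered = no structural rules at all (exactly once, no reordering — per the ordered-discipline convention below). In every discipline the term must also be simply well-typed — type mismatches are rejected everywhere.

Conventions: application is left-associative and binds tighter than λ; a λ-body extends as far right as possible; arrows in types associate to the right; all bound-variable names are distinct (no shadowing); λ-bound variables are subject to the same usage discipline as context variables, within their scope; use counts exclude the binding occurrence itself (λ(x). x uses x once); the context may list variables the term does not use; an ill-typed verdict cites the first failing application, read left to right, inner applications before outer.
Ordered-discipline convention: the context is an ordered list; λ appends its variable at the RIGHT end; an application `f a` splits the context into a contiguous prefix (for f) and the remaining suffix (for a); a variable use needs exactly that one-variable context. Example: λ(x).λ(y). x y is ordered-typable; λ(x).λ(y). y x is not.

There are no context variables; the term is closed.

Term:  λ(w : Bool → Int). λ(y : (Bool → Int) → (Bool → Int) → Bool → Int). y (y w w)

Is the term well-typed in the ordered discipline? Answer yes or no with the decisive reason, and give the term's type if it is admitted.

no — w ×2, y ×2 used more than once (contraction)
use counts: w (λ-bound)=2, y (λ-bound)=2
order of uses: y, y, w, w
typing: ✓ — (Bool → Int) → ((Bool → Int) → (Bool → Int) → Bool → Int) → (Bool → Int) → Bool → Int
all disciplines: ordered ✗ · linear ✗ · affine ✗ · relevant ✓ · unrestricted ✓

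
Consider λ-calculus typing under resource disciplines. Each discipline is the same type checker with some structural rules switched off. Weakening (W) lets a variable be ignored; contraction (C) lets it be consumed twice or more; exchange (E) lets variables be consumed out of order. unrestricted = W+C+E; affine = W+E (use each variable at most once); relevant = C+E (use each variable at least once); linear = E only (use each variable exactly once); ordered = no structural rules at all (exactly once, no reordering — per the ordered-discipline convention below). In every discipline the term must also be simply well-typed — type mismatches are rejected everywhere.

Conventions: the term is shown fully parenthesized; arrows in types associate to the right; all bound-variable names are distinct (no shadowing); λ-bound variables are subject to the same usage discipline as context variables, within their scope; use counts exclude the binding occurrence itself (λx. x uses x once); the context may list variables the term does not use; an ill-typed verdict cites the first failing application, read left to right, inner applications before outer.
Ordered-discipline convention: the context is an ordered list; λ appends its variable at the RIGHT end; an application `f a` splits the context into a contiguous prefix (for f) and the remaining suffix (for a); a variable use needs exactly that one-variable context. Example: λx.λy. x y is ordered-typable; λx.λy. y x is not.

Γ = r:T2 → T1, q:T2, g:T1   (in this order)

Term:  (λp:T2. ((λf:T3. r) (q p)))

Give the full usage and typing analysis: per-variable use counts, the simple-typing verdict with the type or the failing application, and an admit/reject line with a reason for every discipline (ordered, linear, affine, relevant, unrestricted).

counts: r ×1; q ×1; g ×0; p [bound] ×1; f [bound] ×0
left-to-right use order: r, q, p
typing: ill-typed: applying a non-function (T2)
ordered ✗ (the type mismatch rejects it)
linear ✗ (not simply typable)
affine ✗ (fails simple typing)
relevant ✗ (a type mismatch blocks all five)
unrestricted ✗ (the type mismatch rejects it)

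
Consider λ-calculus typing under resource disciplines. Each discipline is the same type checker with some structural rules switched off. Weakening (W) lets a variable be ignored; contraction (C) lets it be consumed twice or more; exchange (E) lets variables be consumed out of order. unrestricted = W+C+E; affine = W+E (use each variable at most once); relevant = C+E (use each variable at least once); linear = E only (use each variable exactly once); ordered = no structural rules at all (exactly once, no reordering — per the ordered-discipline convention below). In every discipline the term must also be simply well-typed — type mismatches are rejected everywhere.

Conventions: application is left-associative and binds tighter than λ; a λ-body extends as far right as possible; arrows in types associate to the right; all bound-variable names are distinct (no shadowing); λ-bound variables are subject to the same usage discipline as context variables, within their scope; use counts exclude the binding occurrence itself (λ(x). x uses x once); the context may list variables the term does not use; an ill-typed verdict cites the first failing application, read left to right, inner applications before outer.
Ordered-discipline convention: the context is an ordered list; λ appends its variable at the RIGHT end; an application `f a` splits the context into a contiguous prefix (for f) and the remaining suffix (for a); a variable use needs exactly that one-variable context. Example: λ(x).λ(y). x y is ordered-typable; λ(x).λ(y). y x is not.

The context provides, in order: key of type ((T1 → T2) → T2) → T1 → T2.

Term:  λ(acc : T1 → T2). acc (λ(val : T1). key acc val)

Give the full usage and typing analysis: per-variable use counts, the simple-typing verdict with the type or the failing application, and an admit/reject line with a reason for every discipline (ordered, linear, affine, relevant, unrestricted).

use counts: key: 1×, acc (bound): 2×, val (bound): 1×
order of uses: acc, key, acc, val
typing: ill-typed: a function awaiting (T1 → T2) → T2 gets T1 → T2
ordered: ✗, fails simple typing
linear: ✗, a type mismatch blocks all five
affine: ✗, the type mismatch rejects it
relevant: ✗, not simply typable
unrestricted: ✗, fails simple typing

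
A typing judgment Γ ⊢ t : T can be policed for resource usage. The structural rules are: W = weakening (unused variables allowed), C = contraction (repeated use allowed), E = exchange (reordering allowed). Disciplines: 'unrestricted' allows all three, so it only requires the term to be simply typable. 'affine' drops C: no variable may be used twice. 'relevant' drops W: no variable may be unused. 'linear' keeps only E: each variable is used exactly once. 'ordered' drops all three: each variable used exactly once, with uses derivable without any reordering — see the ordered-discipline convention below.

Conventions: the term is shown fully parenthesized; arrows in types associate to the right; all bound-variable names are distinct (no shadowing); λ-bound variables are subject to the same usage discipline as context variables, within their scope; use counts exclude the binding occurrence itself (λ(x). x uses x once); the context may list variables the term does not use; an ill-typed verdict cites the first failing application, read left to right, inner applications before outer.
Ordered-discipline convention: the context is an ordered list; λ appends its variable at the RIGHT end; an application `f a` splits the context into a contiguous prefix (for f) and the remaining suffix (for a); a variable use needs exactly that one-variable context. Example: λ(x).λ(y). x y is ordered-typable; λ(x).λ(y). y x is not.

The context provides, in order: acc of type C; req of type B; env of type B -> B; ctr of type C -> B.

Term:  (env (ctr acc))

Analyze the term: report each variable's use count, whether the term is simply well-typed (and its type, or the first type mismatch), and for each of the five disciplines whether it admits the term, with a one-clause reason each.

use counts: acc: 1; req: 0; env: 1; ctr: 1
use order (left to right): env, ctr, acc
typing: well-typed at B
ordered: ✗, req left unused
linear: ✗, req left unused
affine: ✓, no duplicate uses among acc, req, env, ctr
relevant: ✗, req left unused
unrestricted: ✓, type-checks (B) and nothing is barred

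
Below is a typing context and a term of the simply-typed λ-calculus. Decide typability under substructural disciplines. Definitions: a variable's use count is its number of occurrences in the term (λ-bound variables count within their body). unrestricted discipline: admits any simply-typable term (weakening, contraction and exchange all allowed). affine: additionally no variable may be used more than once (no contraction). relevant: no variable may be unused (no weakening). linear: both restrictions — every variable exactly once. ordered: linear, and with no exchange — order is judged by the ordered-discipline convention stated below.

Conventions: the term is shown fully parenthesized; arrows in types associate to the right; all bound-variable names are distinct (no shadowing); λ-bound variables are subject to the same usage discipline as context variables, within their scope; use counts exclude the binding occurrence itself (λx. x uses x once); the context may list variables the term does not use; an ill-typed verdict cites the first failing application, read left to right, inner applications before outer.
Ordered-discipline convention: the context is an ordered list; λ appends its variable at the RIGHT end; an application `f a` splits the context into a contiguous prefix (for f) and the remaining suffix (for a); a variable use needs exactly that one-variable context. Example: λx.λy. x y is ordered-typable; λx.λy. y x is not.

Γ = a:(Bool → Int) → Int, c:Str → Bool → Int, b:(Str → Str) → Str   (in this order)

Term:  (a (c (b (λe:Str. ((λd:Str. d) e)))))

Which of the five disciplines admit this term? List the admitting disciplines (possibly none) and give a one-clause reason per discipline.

accepted by: ordered, linear, affine, relevant, unrestricted
usage: a: 1×; c: 1×; b: 1×; e (bound): 1×; d (bound): 1×
left-to-right use order: a, c, b, d, e
typing: well-typed at Int
ordered: ✓, a, c, b, e, d: once each, no exchange needed
linear: ✓, exactly-once usage across a, c, b, e, d
affine: ✓, no duplicate uses among a, c, b, e, d
relevant: ✓, at least one use each (a, c, b, e, d)
unrestricted: ✓, well-typed at Int; no restrictions here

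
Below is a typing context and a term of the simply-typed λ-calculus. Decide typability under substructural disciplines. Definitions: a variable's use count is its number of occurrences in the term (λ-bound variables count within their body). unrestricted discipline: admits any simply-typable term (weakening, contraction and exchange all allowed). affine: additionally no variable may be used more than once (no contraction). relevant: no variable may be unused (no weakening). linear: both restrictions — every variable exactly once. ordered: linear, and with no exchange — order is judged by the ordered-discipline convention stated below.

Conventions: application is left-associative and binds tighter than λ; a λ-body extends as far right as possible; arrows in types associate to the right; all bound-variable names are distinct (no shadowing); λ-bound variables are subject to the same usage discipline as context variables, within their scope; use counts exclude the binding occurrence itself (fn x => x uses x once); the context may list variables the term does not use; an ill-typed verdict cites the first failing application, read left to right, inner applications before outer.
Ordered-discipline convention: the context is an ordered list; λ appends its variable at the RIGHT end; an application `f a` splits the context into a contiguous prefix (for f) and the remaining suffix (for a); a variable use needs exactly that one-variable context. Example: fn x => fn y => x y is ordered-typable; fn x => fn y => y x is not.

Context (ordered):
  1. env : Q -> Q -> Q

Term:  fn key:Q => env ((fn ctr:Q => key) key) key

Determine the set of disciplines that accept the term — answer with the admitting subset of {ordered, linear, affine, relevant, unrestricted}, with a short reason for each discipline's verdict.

admitted by: unrestricted
variable uses: env=1, key (bound)=3, ctr (bound)=0
uses in reading order: env, key, key, key
typing: well-typed at Q -> Q
ordered: ✗ — needs contraction — key ×3; unused: ctr — weakening required
linear: ✗ — needs contraction — key ×3; unused: ctr — weakening required
affine: ✗ — needs contraction — key ×3
relevant: ✗ — unused: ctr — weakening required
unrestricted: ✓ — simply typable at Q -> Q; W, C, E all held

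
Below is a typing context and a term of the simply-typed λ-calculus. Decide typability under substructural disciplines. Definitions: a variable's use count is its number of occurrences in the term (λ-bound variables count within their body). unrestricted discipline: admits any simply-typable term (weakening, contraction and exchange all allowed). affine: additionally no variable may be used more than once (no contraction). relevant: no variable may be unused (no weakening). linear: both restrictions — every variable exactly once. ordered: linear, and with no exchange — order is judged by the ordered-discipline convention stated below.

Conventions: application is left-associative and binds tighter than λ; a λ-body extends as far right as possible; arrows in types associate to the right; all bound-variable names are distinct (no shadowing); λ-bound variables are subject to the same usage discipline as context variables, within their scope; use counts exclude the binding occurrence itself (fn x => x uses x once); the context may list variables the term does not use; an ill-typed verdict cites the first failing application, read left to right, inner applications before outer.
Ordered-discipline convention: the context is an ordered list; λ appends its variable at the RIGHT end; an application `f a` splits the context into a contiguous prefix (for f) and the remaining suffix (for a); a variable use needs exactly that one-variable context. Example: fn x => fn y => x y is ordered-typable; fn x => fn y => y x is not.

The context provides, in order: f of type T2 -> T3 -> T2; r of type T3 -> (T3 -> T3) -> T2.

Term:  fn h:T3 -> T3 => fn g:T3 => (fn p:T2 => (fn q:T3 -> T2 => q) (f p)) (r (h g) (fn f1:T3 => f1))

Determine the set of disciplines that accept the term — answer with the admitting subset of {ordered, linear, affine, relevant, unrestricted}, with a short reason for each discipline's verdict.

admitted by: ordered, linear, affine, relevant, unrestricted
variable uses: f: 1×, r: 1×, h (λ-bound): 1×, g (λ-bound): 1×, p (λ-bound): 1×, q (λ-bound): 1×, f1 (λ-bound): 1×
use order (left to right): q, f, p, r, h, g, f1
typing: well-typed — term : (T3 -> T3) -> T3 -> T3 -> T2
ordered: ✓, single-use (f, r, h, g, p, q, f1), ordered derivation ok
linear: ✓, f, r, h, g, p, q, f1: one use apiece
affine: ✓, f, r, h, g, p, q, f1: no repeats, contraction unneeded
relevant: ✓, every one of f, r, h, g, p, q, f1 appears
unrestricted: ✓, simply typable at (T3 -> T3) -> T3 -> T3 -> T2; W, C, E all held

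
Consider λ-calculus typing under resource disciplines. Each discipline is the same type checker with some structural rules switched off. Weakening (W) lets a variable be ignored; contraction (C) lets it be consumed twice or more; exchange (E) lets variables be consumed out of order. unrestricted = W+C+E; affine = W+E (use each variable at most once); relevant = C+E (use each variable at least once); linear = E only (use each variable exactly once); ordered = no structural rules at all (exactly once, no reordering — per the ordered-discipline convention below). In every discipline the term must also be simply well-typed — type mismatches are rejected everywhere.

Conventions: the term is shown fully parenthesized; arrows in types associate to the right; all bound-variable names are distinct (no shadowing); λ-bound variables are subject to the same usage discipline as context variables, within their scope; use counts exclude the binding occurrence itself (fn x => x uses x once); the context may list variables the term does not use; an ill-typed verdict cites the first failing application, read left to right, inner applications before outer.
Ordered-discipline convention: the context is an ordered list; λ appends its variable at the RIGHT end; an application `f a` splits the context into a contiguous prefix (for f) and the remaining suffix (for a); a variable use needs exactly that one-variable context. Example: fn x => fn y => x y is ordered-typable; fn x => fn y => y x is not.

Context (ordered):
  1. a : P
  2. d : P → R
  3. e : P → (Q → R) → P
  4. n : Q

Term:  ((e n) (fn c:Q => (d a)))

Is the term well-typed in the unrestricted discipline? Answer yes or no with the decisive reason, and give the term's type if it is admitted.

no — the type mismatch rejects it
variable uses: a=1, d=1, e=1, n=1, c [bound]=0
left-to-right use order: e, n, d, a
typing: ill-typed: a function awaiting P gets Q
all disciplines: ordered ✗ | linear ✗ | affine ✗ | relevant ✗ | unrestricted ✗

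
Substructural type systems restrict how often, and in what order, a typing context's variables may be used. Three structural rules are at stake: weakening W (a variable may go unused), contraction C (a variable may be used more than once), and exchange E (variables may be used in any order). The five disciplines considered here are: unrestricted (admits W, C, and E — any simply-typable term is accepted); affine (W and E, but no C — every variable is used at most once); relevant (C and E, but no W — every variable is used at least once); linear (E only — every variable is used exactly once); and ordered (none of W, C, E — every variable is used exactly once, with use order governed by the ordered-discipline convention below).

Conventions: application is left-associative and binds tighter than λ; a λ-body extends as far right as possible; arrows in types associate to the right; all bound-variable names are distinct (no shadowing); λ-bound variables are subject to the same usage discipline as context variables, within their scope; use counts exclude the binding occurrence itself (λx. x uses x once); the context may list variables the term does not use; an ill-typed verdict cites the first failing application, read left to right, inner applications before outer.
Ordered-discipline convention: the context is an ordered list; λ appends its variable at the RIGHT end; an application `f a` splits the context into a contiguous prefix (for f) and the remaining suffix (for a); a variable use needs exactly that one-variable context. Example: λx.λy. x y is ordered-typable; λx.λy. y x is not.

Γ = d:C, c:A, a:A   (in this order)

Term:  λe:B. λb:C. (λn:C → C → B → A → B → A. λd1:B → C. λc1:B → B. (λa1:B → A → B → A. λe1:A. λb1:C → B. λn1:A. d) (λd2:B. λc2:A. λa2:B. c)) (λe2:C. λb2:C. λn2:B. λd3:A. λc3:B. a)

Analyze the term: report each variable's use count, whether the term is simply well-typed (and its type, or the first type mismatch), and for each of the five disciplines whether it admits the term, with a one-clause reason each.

variable uses: d=1; c=1; a=1; e (λ-bound)=0; b (λ-bound)=0; n (λ-bound)=0; d1 (λ-bound)=0; c1 (λ-bound)=0; a1 (λ-bound)=0; e1 (λ-bound)=0; b1 (λ-bound)=0; n1 (λ-bound)=0; d2 (λ-bound)=0; c2 (λ-bound)=0; a2 (λ-bound)=0; e2 (λ-bound)=0; b2 (λ-bound)=0; n2 (λ-bound)=0; d3 (λ-bound)=0; c3 (λ-bound)=0
left-to-right use order: d, c, a
typing: the term checks, with type B → C → (B → C) → (B → B) → A → (C → B) → A → C
ordered: ✗, unused: e, b, n, d1, c1, a1, e1, b1, n1, d2, c2, a2, e2, b2, n2, d3, c3 — weakening required
linear: ✗, unused: e, b, n, d1, c1, a1, e1, b1, n1, d2, c2, a2, e2, b2, n2, d3, c3 — weakening required
affine: ✓, d, c, a, e, b, n, d1, c1, a1, e1, b1, n1, d2, c2, a2, e2, b2, n2, d3, c3: no repeats, contraction unneeded
relevant: ✗, unused: e, b, n, d1, c1, a1, e1, b1, n1, d2, c2, a2, e2, b2, n2, d3, c3 — weakening required
unrestricted: ✓, simply typable at B → C → (B → C) → (B → B) → A → (C → B) → A → C; W, C, E all held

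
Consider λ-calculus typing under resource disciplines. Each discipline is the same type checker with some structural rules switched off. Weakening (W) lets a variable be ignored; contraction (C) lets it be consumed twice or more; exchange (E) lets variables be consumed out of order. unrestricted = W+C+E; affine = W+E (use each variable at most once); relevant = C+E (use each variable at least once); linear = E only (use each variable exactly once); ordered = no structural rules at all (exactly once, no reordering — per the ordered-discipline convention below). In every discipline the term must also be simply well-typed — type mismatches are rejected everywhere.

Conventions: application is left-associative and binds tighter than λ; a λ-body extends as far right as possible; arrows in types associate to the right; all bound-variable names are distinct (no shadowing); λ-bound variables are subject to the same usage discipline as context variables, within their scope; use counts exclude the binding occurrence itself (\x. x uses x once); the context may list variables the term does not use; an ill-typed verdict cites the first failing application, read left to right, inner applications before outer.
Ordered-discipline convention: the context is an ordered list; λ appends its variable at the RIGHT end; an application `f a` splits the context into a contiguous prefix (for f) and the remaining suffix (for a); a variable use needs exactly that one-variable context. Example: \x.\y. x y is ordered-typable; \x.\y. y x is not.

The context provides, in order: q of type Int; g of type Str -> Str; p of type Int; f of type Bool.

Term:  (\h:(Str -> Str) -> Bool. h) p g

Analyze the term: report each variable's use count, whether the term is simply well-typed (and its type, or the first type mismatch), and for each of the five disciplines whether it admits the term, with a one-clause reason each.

use counts: q: 0; g: 1; p: 1; f: 0; h (bound): 1
order of uses: h, p, g
typing: ill-typed: a function awaiting (Str -> Str) -> Bool gets Int
ordered: ✗, a type mismatch blocks all five
linear: ✗, the type mismatch rejects it
affine: ✗, not simply typable
relevant: ✗, fails simple typing
unrestricted: ✗, a type mismatch blocks all five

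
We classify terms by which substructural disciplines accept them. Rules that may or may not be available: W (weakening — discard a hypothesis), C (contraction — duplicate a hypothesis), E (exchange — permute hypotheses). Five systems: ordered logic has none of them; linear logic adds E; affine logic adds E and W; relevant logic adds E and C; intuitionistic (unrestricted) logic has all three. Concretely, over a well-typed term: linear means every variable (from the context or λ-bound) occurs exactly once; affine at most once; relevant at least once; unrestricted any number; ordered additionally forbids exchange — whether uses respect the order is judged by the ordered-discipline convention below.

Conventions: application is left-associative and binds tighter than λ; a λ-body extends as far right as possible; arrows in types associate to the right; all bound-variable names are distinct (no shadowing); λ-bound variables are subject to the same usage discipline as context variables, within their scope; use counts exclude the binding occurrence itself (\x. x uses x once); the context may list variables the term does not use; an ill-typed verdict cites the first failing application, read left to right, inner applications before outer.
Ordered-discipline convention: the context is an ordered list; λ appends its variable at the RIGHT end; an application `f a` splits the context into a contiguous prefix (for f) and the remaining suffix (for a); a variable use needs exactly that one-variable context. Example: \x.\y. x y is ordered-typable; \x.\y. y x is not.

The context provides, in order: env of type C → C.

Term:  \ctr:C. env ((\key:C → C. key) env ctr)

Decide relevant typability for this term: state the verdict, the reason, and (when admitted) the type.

yes — env, ctr, key: all used, weakening unneeded; term : C → C
use counts: env ×2, ctr [bound] ×1, key [bound] ×1
order of uses: env, key, env, ctr
typing: well-typed — term : C → C
summary: ordered ✗ | linear ✗ | affine ✗ | relevant ✓ | unrestricted ✓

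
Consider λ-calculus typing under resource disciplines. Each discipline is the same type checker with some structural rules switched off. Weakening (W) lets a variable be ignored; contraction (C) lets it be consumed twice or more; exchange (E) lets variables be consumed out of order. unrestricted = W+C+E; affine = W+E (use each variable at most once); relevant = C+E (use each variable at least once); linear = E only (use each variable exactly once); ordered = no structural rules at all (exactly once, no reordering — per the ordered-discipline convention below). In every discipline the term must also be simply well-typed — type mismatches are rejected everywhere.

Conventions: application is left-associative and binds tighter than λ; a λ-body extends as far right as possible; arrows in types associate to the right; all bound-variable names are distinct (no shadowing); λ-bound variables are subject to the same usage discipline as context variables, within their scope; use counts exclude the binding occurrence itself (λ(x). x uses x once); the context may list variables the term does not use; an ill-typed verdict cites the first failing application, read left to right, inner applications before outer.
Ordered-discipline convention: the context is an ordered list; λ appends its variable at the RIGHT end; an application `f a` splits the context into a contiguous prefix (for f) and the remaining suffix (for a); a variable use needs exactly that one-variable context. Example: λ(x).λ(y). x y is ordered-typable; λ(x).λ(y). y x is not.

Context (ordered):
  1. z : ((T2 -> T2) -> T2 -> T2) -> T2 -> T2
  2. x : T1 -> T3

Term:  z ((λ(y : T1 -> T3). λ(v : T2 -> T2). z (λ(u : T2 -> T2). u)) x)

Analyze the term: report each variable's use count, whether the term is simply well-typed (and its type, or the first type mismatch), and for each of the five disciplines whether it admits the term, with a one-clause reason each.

counts: z: 2×; x: 1×; y (bound): 0×; v (bound): 0×; u (bound): 1×
uses in reading order: z, z, u, x
typing: well-typed — term : T2 -> T2
ordered: ✗, repeated use of z ×2; y, v left unused
linear: ✗, repeated use of z ×2; y, v left unused
affine: ✗, repeated use of z ×2
relevant: ✗, y, v left unused
unrestricted: ✓, typability at T2 -> T2 is all that's needed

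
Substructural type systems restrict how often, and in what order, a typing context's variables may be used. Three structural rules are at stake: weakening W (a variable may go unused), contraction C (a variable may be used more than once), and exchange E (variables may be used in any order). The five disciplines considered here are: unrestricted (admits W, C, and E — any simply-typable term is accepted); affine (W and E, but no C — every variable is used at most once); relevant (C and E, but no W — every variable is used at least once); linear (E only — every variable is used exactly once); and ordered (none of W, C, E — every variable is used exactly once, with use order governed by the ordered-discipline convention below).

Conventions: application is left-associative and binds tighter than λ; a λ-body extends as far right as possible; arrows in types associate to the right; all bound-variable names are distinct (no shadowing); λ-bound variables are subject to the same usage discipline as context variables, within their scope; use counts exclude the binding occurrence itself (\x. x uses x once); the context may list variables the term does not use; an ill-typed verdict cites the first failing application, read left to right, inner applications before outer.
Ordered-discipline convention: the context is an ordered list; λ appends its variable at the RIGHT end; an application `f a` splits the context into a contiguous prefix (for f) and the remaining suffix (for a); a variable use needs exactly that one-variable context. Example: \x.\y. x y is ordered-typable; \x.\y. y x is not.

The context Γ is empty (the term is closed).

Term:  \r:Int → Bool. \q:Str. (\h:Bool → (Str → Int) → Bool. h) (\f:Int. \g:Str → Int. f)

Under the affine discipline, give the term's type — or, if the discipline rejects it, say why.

not well-typed under affine — a type mismatch blocks all five
variable uses: r (bound): 0; q (bound): 0; h (bound): 1; f (bound): 1; g (bound): 0
left-to-right use order: h, f
typing: ill-typed: an application expects Bool → (Str → Int) → Bool but receives Int → (Str → Int) → Int
summary: ordered ✗, linear ✗, affine ✗, relevant ✗, unrestricted ✗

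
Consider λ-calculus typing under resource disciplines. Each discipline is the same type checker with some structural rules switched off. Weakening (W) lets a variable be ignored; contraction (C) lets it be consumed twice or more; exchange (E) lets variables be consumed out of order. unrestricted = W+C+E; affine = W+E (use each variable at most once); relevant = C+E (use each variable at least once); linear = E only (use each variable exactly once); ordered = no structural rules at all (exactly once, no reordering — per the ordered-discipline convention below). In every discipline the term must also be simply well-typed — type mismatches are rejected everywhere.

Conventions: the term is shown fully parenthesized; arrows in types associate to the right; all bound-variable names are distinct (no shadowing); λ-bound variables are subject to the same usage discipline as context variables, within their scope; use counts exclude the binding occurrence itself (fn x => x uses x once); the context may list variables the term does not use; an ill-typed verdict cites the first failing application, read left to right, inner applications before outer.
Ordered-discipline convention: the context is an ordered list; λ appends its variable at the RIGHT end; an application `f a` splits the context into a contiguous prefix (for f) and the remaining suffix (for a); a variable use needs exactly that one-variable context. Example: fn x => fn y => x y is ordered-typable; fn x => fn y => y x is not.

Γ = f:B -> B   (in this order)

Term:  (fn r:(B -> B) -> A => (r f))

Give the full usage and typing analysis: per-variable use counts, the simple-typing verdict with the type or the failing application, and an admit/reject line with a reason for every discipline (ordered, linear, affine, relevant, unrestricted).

variable uses: f ×1, r (λ-bound) ×1
left-to-right use order: r, f
typing: well-typed — term : ((B -> B) -> A) -> A
ordered ✗ (no ordered split (uses run r, f))
linear ✓ (f, r: one use apiece)
affine ✓ (no duplicate uses among f, r)
relevant ✓ (none of f, r goes unused)
unrestricted ✓ (type-checks (((B -> B) -> A) -> A) and nothing is barred)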